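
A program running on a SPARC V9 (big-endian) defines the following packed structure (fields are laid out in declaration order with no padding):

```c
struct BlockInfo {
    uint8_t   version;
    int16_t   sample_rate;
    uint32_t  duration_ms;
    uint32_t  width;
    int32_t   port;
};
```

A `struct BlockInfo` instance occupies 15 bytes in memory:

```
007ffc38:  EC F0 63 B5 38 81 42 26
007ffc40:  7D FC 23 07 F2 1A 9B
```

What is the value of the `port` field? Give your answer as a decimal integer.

`port` follows `version` (1 B), `sample_rate` (2 B), `duration_ms` (4 B), `width` (4 B), so it starts at offset 1 + 2 + 4 + 4 = 11 and occupies 4 bytes.
Bytes at offsets 11..14: 07 F2 1A 9B.
Big-endian: lowest address holds the most-significant byte.
The bytes are already most-significant first: 0x07F21A9B.
0x07F21A9B = 133307035.

133307035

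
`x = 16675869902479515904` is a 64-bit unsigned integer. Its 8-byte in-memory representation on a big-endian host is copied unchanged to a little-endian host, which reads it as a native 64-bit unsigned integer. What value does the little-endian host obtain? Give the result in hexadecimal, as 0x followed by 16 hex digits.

0x0061EBE152976CE7

16675869902479515904 in 64-bit hexadecimal is 0xE76C9752E1EB6100.
Stored big-endian, the bytes at ascending addresses are E7 6C 97 52 E1 EB 61 00.
Read back as little-endian, the first byte is least significant, giving 0x0061EBE152976CE7.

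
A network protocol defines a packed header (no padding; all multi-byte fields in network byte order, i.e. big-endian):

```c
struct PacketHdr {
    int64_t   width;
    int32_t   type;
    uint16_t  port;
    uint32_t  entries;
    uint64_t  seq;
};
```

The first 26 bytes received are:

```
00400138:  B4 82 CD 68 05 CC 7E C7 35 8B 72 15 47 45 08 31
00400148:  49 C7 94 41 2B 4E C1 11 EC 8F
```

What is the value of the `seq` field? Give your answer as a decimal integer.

`seq` follows `width` (8 B), `type` (4 B), `port` (2 B), `entries` (4 B), so it starts at offset 8 + 4 + 2 + 4 = 18 and occupies 8 bytes.
Bytes at offsets 18..25: 94 41 2B 4E C1 11 EC 8F.
In big-endian order the high byte comes first in memory.
The bytes are already most-significant first: 0x94412B4EC111EC8F.
0x94412B4EC111EC8F = 10682867408346147983.

10682867408346147983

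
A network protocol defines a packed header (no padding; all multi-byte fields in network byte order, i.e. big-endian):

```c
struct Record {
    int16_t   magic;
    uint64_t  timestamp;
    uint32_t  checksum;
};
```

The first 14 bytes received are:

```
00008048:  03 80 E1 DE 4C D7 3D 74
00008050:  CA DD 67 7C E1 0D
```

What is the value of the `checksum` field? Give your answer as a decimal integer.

`checksum` follows `magic` (2 B), `timestamp` (8 B), so it starts at offset 2 + 8 = 10 and occupies 4 bytes.
Bytes at offsets 10..13: 67 7C E1 0D.
Big-endian: lowest address holds the most-significant byte.
The bytes are already most-significant first: 0x677CE10D.
0x677CE10D = 1736237325.

1736237325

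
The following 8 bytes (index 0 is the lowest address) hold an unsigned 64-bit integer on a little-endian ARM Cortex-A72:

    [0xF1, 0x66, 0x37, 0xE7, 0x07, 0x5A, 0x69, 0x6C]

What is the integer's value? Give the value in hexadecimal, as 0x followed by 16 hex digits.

0x6C695A07E73766F1

Little-endian: lowest address holds the least-significant byte.
Reassemble most-significant byte first: 6C 69 5A 07 E7 37 66 F1 → 0x6C695A07E73766F1.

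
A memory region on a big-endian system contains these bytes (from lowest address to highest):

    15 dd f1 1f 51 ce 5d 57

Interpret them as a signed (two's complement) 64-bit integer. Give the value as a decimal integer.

In big-endian order the high byte comes first in memory.
The bytes are already most-significant first: 0x15DDF11F51CE5D57.
0x15DDF11F51CE5D57 = 1575680561468300631.

1575680561468300631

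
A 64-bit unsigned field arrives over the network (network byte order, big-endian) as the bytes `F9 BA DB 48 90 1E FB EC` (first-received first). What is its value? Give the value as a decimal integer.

17994936365814316012

In big-endian order the high byte comes first in memory.
The bytes are already most-significant first: 0xF9BADB48901EFBEC.
0xF9BADB48901EFBEC = 17994936365814316012.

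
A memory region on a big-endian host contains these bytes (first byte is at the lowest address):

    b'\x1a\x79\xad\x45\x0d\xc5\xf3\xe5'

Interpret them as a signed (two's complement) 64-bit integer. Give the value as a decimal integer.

Big-endian: lowest address holds the most-significant byte.
The bytes are already most-significant first: 0x1A79AD450DC5F3E5.
0x1A79AD450DC5F3E5 = 1907746429263541221.

1907746429263541221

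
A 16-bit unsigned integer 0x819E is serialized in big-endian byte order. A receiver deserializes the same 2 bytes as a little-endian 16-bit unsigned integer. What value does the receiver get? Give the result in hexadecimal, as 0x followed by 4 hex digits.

0x9E81

Stored big-endian, the bytes at ascending addresses are 81 9E.
Read back as little-endian, the first byte is least significant, giving 0x9E81.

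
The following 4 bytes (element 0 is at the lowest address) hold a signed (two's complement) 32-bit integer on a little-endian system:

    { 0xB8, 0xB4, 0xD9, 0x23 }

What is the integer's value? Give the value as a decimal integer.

Little-endian: lowest address holds the least-significant byte.
Reassemble most-significant byte first: 23 D9 B4 B8 → 0x23D9B4B8.
0x23D9B4B8 = 601470136.

601470136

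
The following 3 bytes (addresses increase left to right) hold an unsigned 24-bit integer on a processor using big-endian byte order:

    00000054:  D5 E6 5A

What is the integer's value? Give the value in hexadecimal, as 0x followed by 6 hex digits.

0xD5E65A

Big-endian: lowest address holds the most-significant byte.
The bytes are already most-significant first: 0xD5E65A.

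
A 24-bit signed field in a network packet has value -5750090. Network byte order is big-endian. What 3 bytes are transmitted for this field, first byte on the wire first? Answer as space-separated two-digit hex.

A8 42 B6

Two's complement of -5750090 in 24 bits: 5750090 = 0x57BD4A; invert → 0xA842B5; add 1 → 0xA842B6.
Split into bytes (most-significant first): A8 42 B6.
Big-endian stores the most-significant byte at the lowest address.
So the memory order matches the most-significant-first order: A8 42 B6.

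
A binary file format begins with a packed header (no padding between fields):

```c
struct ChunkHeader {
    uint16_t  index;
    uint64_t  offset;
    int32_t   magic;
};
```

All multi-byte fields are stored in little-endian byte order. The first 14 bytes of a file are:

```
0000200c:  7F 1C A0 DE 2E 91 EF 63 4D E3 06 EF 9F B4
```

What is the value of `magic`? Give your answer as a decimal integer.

-1264587002

`magic` follows `index` (2 B), `offset` (8 B), so it starts at offset 2 + 8 = 10 and occupies 4 bytes.
Bytes at offsets 10..13: 06 EF 9F B4.
Little-endian stores the least-significant byte at the lowest address.
Reassemble most-significant byte first: B4 9F EF 06 → 0xB49FEF06.
Top bit is set, so as a signed 32-bit value this is 0xB49FEF06 − 2^32 = -1264587002.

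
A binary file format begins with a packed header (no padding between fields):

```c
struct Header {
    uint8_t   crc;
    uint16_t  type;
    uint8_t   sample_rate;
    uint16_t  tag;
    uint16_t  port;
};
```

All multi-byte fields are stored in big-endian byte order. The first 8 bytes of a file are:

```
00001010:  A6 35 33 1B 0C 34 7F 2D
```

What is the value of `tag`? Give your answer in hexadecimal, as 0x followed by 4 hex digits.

0x0C34

`tag` follows `crc` (1 B), `type` (2 B), `sample_rate` (1 B), so it starts at offset 1 + 2 + 1 = 4 and occupies 2 bytes.
Bytes at offsets 4..5: 0C 34.
Big-endian stores the most-significant byte at the lowest address.
The bytes are already most-significant first: 0x0C34.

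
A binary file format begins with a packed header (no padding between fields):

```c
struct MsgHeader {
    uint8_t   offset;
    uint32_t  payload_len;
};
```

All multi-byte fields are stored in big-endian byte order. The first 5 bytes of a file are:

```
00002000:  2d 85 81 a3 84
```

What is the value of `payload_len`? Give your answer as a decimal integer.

`payload_len` follows `offset` (1 byte), so it starts at byte offset 1 and occupies 4 bytes.
Bytes at offsets 1..4: 85 81 A3 84.
Big-endian: lowest address holds the most-significant byte.
The bytes are already most-significant first: 0x8581A384.
0x8581A384 = 2239865732.

2239865732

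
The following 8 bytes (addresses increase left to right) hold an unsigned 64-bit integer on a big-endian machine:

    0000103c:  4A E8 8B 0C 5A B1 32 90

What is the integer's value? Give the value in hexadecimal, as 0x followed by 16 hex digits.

0x4AE88B0C5AB13290

In big-endian order the high byte comes first in memory.
The bytes are already most-significant first: 0x4AE88B0C5AB13290.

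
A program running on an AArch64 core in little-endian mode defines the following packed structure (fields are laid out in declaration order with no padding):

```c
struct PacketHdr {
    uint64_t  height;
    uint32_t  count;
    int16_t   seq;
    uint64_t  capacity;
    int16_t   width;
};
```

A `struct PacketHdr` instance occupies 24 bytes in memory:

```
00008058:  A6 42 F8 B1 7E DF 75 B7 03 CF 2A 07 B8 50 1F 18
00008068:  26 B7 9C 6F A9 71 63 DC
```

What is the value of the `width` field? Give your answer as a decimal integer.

-9117

`width` follows `height` (8 B), `count` (4 B), `seq` (2 B), `capacity` (8 B), so it starts at offset 8 + 4 + 2 + 8 = 22 and occupies 2 bytes.
Bytes at offsets 22..23: 63 DC.
In little-endian order the low byte comes first in memory.
Reassemble most-significant byte first: DC 63 → 0xDC63.
Top bit is set, so as a signed 16-bit value this is 0xDC63 − 2^16 = -9117.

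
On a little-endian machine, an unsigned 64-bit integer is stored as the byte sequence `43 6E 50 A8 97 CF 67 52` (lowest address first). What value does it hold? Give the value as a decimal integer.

Little-endian stores the least-significant byte at the lowest address.
Reassemble most-significant byte first: 52 67 CF 97 A8 50 6E 43 → 0x5267CF97A8506E43.
0x5267CF97A8506E43 = 5937942883982143043.

5937942883982143043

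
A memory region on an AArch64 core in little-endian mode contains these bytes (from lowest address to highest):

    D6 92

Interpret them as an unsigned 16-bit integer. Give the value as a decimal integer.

37590

Little-endian: lowest address holds the least-significant byte.
Reassemble most-significant byte first: 92 D6 → 0x92D6.
0x92D6 = 37590.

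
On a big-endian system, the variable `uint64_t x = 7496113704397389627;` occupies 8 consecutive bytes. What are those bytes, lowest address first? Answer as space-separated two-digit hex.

7496113704397389627 in hexadecimal, padded to 64 bits, is 0x68078BB2B28B3F3B.
Split into bytes (most-significant first): 68 07 8B B2 B2 8B 3F 3B.
In big-endian order the high byte comes first in memory.
So the memory order matches the most-significant-first order: 68 07 8B B2 B2 8B 3F 3B.

68 07 8B B2 B2 8B 3F 3B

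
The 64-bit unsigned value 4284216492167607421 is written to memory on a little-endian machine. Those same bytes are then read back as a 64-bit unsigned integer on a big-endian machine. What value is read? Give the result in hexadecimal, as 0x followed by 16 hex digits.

0x7D34856C3398743B

4284216492167607421 in 64-bit hexadecimal is 0x3B7498336C85347D.
Stored little-endian, the bytes at ascending addresses are 7D 34 85 6C 33 98 74 3B.
Read back as big-endian, the last byte is least significant, giving 0x7D34856C3398743B.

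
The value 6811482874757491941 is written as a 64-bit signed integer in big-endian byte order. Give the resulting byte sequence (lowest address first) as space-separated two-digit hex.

6811482874757491941 in hexadecimal, padded to 64 bits, is 0x5E873F95F793ACE5.
Split into bytes (most-significant first): 5E 87 3F 95 F7 93 AC E5.
In big-endian order the high byte comes first in memory.
So the memory order matches the most-significant-first order: 5E 87 3F 95 F7 93 AC E5.

5E 87 3F 95 F7 93 AC E5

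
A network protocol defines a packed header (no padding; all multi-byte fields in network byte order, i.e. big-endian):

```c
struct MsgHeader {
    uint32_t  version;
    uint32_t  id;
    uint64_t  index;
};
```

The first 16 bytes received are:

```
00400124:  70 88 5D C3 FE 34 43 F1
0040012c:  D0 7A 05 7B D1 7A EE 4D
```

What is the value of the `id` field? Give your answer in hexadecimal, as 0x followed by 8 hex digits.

`id` follows `version` (4 bytes), so it starts at byte offset 4 and occupies 4 bytes.
Bytes at offsets 4..7: FE 34 43 F1.
Big-endian: lowest address holds the most-significant byte.
The bytes are already most-significant first: 0xFE3443F1.

0xFE3443F1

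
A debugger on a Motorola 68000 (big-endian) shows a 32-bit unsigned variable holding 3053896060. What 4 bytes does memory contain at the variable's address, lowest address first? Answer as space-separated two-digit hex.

3053896060 in hexadecimal, padded to 32 bits, is 0xB606C17C.
Split into bytes (most-significant first): B6 06 C1 7C.
In big-endian order the high byte comes first in memory.
So the memory order matches the most-significant-first order: B6 06 C1 7C.

B6 06 C1 7C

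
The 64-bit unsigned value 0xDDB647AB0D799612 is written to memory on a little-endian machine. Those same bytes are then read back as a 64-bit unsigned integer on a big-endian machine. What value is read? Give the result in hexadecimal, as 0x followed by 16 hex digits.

Stored little-endian, the bytes at ascending addresses are 12 96 79 0D AB 47 B6 DD.
Read back as big-endian, the last byte is least significant, giving 0x1296790DAB47B6DD.

0x1296790DAB47B6DD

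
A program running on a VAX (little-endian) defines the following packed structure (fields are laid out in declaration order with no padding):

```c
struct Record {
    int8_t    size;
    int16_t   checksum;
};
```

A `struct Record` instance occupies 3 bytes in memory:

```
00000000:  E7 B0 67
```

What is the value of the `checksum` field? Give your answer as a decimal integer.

26544

`checksum` follows `size` (1 byte), so it starts at byte offset 1 and occupies 2 bytes.
Bytes at offsets 1..2: B0 67.
Little-endian stores the least-significant byte at the lowest address.
Reassemble most-significant byte first: 67 B0 → 0x67B0.
0x67B0 = 26544.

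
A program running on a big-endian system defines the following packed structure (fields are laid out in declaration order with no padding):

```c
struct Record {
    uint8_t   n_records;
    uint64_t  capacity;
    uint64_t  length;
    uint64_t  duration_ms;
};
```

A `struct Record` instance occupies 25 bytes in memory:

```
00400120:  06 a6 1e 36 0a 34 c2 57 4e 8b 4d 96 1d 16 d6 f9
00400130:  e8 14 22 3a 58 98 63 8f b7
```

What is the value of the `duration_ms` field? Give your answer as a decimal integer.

`duration_ms` follows `n_records` (1 B), `capacity` (8 B), `length` (8 B), so it starts at offset 1 + 8 + 8 = 17 and occupies 8 bytes.
Bytes at offsets 17..24: 14 22 3A 58 98 63 8F B7.
In big-endian order the high byte comes first in memory.
The bytes are already most-significant first: 0x14223A5898638FB7.
0x14223A5898638FB7 = 1450786182154915767.

1450786182154915767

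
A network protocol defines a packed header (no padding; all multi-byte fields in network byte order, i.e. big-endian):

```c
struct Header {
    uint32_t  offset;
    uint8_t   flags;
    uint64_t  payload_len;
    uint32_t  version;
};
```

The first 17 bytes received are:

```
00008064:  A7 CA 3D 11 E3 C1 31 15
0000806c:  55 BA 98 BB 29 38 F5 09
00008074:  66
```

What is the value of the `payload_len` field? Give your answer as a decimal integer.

`payload_len` follows `offset` (4 B), `flags` (1 B), so it starts at offset 4 + 1 = 5 and occupies 8 bytes.
Bytes at offsets 5..12: C1 31 15 55 BA 98 BB 29.
Big-endian stores the most-significant byte at the lowest address.
The bytes are already most-significant first: 0xC1311555BA98BB29.
0xC1311555BA98BB29 = 13920931381125888809.

13920931381125888809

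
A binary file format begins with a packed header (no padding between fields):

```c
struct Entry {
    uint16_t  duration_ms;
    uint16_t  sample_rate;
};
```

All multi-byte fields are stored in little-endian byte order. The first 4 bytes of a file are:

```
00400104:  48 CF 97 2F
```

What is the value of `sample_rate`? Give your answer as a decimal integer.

`sample_rate` follows `duration_ms` (2 bytes), so it starts at byte offset 2 and occupies 2 bytes.
Bytes at offsets 2..3: 97 2F.
Little-endian stores the least-significant byte at the lowest address.
Reassemble most-significant byte first: 2F 97 → 0x2F97.
0x2F97 = 12183.

12183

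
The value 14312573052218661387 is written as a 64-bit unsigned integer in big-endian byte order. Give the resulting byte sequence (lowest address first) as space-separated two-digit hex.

14312573052218661387 in hexadecimal, padded to 64 bits, is 0xC6A0795C17525A0B.
Split into bytes (most-significant first): C6 A0 79 5C 17 52 5A 0B.
Big-endian stores the most-significant byte at the lowest address.
So the memory order matches the most-significant-first order: C6 A0 79 5C 17 52 5A 0B.

C6 A0 79 5C 17 52 5A 0B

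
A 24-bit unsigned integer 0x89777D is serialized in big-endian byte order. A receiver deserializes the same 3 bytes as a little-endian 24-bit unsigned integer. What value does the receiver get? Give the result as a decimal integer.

Stored big-endian, the bytes at ascending addresses are 89 77 7D.
Read back as little-endian, the first byte is least significant, giving 0x7D7789.
0x7D7789 = 8222601.

8222601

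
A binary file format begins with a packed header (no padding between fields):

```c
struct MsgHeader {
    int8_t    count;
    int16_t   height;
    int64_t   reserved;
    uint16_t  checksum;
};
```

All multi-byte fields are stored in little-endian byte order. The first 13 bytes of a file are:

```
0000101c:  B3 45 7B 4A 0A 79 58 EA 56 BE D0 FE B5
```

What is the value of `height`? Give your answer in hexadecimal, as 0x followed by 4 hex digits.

`height` follows `count` (1 byte), so it starts at byte offset 1 and occupies 2 bytes.
Bytes at offsets 1..2: 45 7B.
Little-endian: lowest address holds the least-significant byte.
Reassemble most-significant byte first: 7B 45 → 0x7B45.

0x7B45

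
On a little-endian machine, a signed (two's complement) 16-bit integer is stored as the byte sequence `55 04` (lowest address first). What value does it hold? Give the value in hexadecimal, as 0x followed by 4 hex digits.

0x0455

In little-endian order the low byte comes first in memory.
Reassemble most-significant byte first: 04 55 → 0x0455.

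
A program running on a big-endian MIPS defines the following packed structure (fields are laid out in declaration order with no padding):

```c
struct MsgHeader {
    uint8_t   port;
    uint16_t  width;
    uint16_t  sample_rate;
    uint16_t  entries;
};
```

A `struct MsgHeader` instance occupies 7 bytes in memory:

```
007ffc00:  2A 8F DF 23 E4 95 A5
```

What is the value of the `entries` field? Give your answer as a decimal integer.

38309

`entries` follows `port` (1 B), `width` (2 B), `sample_rate` (2 B), so it starts at offset 1 + 2 + 2 = 5 and occupies 2 bytes.
Bytes at offsets 5..6: 95 A5.
In big-endian order the high byte comes first in memory.
The bytes are already most-significant first: 0x95A5.
0x95A5 = 38309.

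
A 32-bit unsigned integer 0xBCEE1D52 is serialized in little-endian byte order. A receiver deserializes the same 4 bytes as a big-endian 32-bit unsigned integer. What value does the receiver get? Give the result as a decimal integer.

1377693372

Stored little-endian, the bytes at ascending addresses are 52 1D EE BC.
Read back as big-endian, the last byte is least significant, giving 0x521DEEBC.
0x521DEEBC = 1377693372.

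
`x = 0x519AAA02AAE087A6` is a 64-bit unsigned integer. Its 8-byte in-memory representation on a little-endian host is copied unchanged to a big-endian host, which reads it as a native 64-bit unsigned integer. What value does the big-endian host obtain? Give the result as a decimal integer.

Stored little-endian, the bytes at ascending addresses are A6 87 E0 AA 02 AA 9A 51.
Read back as big-endian, the last byte is least significant, giving 0xA687E0AA02AA9A51.
0xA687E0AA02AA9A51 = 11999806752945773137.

11999806752945773137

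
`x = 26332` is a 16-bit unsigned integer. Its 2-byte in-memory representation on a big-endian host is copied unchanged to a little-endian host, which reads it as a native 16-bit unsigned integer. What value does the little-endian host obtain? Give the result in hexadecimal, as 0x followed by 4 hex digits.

0xDC66

26332 in 16-bit hexadecimal is 0x66DC.
Stored big-endian, the bytes at ascending addresses are 66 DC.
Read back as little-endian, the first byte is least significant, giving 0xDC66.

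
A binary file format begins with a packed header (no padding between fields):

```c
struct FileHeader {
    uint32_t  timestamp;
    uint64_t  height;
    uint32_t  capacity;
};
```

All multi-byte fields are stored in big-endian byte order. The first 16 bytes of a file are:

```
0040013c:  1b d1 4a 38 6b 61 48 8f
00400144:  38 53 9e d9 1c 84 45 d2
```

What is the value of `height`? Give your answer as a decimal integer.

`height` follows `timestamp` (4 bytes), so it starts at byte offset 4 and occupies 8 bytes.
Bytes at offsets 4..11: 6B 61 48 8F 38 53 9E D9.
Big-endian stores the most-significant byte at the lowest address.
The bytes are already most-significant first: 0x6B61488F38539ED9.
0x6B61488F38539ED9 = 7737545414761750233.

7737545414761750233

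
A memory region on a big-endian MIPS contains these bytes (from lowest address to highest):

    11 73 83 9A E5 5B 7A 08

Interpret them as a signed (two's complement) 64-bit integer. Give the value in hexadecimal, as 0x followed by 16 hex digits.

0x1173839AE55B7A08

In big-endian order the high byte comes first in memory.
The bytes are already most-significant first: 0x1173839AE55B7A08.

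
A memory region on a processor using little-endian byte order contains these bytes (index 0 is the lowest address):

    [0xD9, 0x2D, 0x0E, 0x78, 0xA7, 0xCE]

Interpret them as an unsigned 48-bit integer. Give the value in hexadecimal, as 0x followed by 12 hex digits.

0xCEA7780E2DD9

In little-endian order the low byte comes first in memory.
Reassemble most-significant byte first: CE A7 78 0E 2D D9 → 0xCEA7780E2DD9.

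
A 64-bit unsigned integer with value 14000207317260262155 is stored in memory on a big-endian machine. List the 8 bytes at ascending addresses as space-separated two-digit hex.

C2 4A BA 60 F7 1F 5B 0B

14000207317260262155 in hexadecimal, padded to 64 bits, is 0xC24ABA60F71F5B0B.
Split into bytes (most-significant first): C2 4A BA 60 F7 1F 5B 0B.
In big-endian order the high byte comes first in memory.
So the memory order matches the most-significant-first order: C2 4A BA 60 F7 1F 5B 0B.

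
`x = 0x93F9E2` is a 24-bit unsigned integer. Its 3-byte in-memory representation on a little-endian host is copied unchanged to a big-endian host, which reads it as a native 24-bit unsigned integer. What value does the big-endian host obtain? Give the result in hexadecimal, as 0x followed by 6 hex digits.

Stored little-endian, the bytes at ascending addresses are E2 F9 93.
Read back as big-endian, the last byte is least significant, giving 0xE2F993.

0xE2F993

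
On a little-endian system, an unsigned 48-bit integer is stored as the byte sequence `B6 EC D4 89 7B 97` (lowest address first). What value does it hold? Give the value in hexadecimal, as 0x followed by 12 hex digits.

Little-endian stores the least-significant byte at the lowest address.
Reassemble most-significant byte first: 97 7B 89 D4 EC B6 → 0x977B89D4ECB6.

0x977B89D4ECB6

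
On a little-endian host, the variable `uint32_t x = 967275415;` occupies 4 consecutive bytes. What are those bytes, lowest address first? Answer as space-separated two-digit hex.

967275415 in hexadecimal, padded to 32 bits, is 0x39A77397.
Split into bytes (most-significant first): 39 A7 73 97.
Little-endian: lowest address holds the least-significant byte.
So at ascending addresses the bytes are 97 73 A7 39.

97 73 A7 39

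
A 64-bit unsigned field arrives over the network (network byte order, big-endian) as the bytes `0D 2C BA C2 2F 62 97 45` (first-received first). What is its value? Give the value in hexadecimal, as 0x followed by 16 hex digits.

Big-endian stores the most-significant byte at the lowest address.
The bytes are already most-significant first: 0x0D2CBAC22F629745.

0x0D2CBAC22F629745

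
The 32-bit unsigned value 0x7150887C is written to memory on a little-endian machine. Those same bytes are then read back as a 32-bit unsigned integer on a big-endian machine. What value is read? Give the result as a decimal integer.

Stored little-endian, the bytes at ascending addresses are 7C 88 50 71.
Read back as big-endian, the last byte is least significant, giving 0x7C885071.
0x7C885071 = 2089308273.

2089308273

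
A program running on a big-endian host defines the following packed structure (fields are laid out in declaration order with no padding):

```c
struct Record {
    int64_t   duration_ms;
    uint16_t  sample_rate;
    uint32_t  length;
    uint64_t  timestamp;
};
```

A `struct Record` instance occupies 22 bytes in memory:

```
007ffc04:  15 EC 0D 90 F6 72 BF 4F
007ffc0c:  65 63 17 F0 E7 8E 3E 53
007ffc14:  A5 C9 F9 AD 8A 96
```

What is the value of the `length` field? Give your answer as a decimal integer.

`length` follows `duration_ms` (8 B), `sample_rate` (2 B), so it starts at offset 8 + 2 = 10 and occupies 4 bytes.
Bytes at offsets 10..13: 17 F0 E7 8E.
In big-endian order the high byte comes first in memory.
The bytes are already most-significant first: 0x17F0E78E.
0x17F0E78E = 401663886.

401663886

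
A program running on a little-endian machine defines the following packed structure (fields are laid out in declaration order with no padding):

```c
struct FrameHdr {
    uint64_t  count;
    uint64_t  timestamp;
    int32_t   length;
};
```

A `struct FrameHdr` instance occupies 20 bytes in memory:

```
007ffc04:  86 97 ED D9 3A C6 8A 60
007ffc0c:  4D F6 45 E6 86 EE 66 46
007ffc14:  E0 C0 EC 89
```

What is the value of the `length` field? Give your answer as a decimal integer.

`length` follows `count` (8 B), `timestamp` (8 B), so it starts at offset 8 + 8 = 16 and occupies 4 bytes.
Bytes at offsets 16..19: E0 C0 EC 89.
Little-endian stores the least-significant byte at the lowest address.
Reassemble most-significant byte first: 89 EC C0 E0 → 0x89ECC0E0.
Top bit is set, so as a signed 32-bit value this is 0x89ECC0E0 − 2^32 = -1980972832.

-1980972832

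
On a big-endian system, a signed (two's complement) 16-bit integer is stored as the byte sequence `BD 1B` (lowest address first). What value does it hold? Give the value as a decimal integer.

Big-endian: lowest address holds the most-significant byte.
The bytes are already most-significant first: 0xBD1B.
Top bit is set, so as a signed 16-bit value this is 0xBD1B − 2^16 = -17125.

-17125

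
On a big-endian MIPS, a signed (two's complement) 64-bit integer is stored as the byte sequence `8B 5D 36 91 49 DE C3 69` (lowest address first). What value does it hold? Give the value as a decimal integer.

Big-endian stores the most-significant byte at the lowest address.
The bytes are already most-significant first: 0x8B5D369149DEC369.
Top bit is set, so as a signed 64-bit value this is 0x8B5D369149DEC369 − 2^64 = -8404501331965983895.

-8404501331965983895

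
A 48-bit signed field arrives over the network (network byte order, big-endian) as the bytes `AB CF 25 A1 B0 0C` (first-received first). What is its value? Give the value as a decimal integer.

-92568798777332

In big-endian order the high byte comes first in memory.
The bytes are already most-significant first: 0xABCF25A1B00C.
Top bit is set, so as a signed 48-bit value this is 0xABCF25A1B00C − 2^48 = -92568798777332.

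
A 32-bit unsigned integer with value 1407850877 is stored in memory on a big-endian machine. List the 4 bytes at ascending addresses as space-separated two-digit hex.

53 EA 19 7D

1407850877 in hexadecimal, padded to 32 bits, is 0x53EA197D.
Split into bytes (most-significant first): 53 EA 19 7D.
In big-endian order the high byte comes first in memory.
So the memory order matches the most-significant-first order: 53 EA 19 7D.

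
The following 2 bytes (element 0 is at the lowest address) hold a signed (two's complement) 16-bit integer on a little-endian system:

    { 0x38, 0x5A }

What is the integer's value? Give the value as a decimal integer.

23096

Little-endian: lowest address holds the least-significant byte.
Reassemble most-significant byte first: 5A 38 → 0x5A38.
0x5A38 = 23096.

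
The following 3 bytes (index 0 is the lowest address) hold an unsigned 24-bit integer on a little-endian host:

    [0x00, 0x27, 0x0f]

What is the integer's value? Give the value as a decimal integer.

993024

Little-endian: lowest address holds the least-significant byte.
Reassemble most-significant byte first: 0F 27 00 → 0x0F2700.
0x0F2700 = 993024.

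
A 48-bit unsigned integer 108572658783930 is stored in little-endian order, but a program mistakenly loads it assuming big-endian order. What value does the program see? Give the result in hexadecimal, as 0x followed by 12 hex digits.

0xBA56C20ABF62

108572658783930 in 48-bit hexadecimal is 0x62BF0AC256BA.
Stored little-endian, the bytes at ascending addresses are BA 56 C2 0A BF 62.
Read back as big-endian, the last byte is least significant, giving 0xBA56C20ABF62.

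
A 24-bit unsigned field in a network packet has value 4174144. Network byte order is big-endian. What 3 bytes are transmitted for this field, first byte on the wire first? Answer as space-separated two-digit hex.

4174144 in hexadecimal, padded to 24 bits, is 0x3FB140.
Split into bytes (most-significant first): 3F B1 40.
Big-endian: lowest address holds the most-significant byte.
So the memory order matches the most-significant-first order: 3F B1 40.

3F B1 40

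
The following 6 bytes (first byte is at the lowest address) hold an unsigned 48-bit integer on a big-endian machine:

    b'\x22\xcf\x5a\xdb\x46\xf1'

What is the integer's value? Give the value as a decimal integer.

38273977894641

Big-endian stores the most-significant byte at the lowest address.
The bytes are already most-significant first: 0x22CF5ADB46F1.
0x22CF5ADB46F1 = 38273977894641.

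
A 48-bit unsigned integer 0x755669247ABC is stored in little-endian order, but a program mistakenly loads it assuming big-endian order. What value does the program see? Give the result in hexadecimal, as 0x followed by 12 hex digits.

0xBC7A24695675

Stored little-endian, the bytes at ascending addresses are BC 7A 24 69 56 75.
Read back as big-endian, the last byte is least significant, giving 0xBC7A24695675.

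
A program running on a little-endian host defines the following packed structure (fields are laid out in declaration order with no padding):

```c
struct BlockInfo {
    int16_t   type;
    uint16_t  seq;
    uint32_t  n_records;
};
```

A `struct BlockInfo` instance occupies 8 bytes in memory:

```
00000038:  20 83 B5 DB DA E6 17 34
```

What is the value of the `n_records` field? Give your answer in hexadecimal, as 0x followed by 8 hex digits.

`n_records` follows `type` (2 B), `seq` (2 B), so it starts at offset 2 + 2 = 4 and occupies 4 bytes.
Bytes at offsets 4..7: DA E6 17 34.
Little-endian: lowest address holds the least-significant byte.
Reassemble most-significant byte first: 34 17 E6 DA → 0x3417E6DA.

0x3417E6DA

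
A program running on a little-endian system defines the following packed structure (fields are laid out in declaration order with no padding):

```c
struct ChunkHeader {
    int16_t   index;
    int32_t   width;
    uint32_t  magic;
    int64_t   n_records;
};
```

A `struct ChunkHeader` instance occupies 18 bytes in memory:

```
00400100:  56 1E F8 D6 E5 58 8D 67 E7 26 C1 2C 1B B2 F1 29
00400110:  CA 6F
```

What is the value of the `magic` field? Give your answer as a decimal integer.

652699533

`magic` follows `index` (2 B), `width` (4 B), so it starts at offset 2 + 4 = 6 and occupies 4 bytes.
Bytes at offsets 6..9: 8D 67 E7 26.
Little-endian stores the least-significant byte at the lowest address.
Reassemble most-significant byte first: 26 E7 67 8D → 0x26E7678D.
0x26E7678D = 652699533.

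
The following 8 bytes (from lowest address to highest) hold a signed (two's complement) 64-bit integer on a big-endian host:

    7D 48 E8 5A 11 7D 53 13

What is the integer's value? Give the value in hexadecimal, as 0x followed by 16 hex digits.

Big-endian: lowest address holds the most-significant byte.
The bytes are already most-significant first: 0x7D48E85A117D5313.

0x7D48E85A117D5313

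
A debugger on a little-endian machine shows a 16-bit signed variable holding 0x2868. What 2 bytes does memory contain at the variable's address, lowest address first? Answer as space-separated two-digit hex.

Split into bytes (most-significant first): 28 68.
In little-endian order the low byte comes first in memory.
So at ascending addresses the bytes are 68 28.

68 28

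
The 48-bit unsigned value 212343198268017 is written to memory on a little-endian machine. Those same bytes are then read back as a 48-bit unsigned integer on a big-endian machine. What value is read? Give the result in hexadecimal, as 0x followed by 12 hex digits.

0x713AE70020C1

212343198268017 in 48-bit hexadecimal is 0xC12000E73A71.
Stored little-endian, the bytes at ascending addresses are 71 3A E7 00 20 C1.
Read back as big-endian, the last byte is least significant, giving 0x713AE70020C1.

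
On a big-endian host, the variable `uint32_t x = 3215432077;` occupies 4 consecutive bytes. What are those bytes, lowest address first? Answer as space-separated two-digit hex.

BF A7 99 8D

3215432077 in hexadecimal, padded to 32 bits, is 0xBFA7998D.
Split into bytes (most-significant first): BF A7 99 8D.
Big-endian: lowest address holds the most-significant byte.
So the memory order matches the most-significant-first order: BF A7 99 8D.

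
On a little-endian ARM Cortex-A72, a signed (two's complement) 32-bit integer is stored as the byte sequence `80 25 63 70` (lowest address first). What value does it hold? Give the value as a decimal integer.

1885545856

In little-endian order the low byte comes first in memory.
Reassemble most-significant byte first: 70 63 25 80 → 0x70632580.
0x70632580 = 1885545856.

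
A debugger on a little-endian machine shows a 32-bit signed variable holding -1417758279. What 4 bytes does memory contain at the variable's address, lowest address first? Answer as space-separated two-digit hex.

B9 B9 7E AB

Two's complement of -1417758279 in 32 bits: 1417758279 = 0x54814647; invert → 0xAB7EB9B8; add 1 → 0xAB7EB9B9.
Split into bytes (most-significant first): AB 7E B9 B9.
In little-endian order the low byte comes first in memory.
So at ascending addresses the bytes are B9 B9 7E AB.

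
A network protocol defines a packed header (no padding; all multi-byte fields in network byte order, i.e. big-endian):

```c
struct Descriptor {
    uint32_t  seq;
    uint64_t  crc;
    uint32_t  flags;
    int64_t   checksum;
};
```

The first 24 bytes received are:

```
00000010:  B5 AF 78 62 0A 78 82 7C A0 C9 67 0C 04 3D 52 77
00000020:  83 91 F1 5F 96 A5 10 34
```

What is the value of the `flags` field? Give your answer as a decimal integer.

71127671

`flags` follows `seq` (4 B), `crc` (8 B), so it starts at offset 4 + 8 = 12 and occupies 4 bytes.
Bytes at offsets 12..15: 04 3D 52 77.
In big-endian order the high byte comes first in memory.
The bytes are already most-significant first: 0x043D5277.
0x043D5277 = 71127671.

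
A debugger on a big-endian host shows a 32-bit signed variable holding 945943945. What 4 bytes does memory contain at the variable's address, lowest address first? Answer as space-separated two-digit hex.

38 61 F5 89

945943945 in hexadecimal, padded to 32 bits, is 0x3861F589.
Split into bytes (most-significant first): 38 61 F5 89.
Big-endian: lowest address holds the most-significant byte.
So the memory order matches the most-significant-first order: 38 61 F5 89.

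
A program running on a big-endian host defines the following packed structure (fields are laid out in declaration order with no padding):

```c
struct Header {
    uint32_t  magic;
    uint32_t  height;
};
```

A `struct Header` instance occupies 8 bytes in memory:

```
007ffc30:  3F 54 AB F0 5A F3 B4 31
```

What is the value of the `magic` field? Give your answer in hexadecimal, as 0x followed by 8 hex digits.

0x3F54ABF0

`magic` is the first field, at byte offset 0, occupying 4 bytes.
Bytes at offsets 0..3: 3F 54 AB F0.
Big-endian stores the most-significant byte at the lowest address.
The bytes are already most-significant first: 0x3F54ABF0.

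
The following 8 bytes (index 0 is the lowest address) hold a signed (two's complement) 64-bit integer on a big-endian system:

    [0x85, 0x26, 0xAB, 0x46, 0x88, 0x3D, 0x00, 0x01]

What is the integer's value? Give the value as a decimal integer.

-8852199698128371711

Big-endian stores the most-significant byte at the lowest address.
The bytes are already most-significant first: 0x8526AB46883D0001.
Top bit is set, so as a signed 64-bit value this is 0x8526AB46883D0001 − 2^64 = -8852199698128371711.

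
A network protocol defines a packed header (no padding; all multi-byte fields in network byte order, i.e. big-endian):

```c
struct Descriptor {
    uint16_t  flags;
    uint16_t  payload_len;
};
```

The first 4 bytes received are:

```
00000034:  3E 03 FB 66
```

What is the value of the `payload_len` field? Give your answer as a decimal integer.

`payload_len` follows `flags` (2 bytes), so it starts at byte offset 2 and occupies 2 bytes.
Bytes at offsets 2..3: FB 66.
In big-endian order the high byte comes first in memory.
The bytes are already most-significant first: 0xFB66.
0xFB66 = 64358.

64358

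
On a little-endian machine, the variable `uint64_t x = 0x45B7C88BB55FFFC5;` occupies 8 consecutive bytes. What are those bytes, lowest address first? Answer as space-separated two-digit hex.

C5 FF 5F B5 8B C8 B7 45

Split into bytes (most-significant first): 45 B7 C8 8B B5 5F FF C5.
Little-endian stores the least-significant byte at the lowest address.
So at ascending addresses the bytes are C5 FF 5F B5 8B C8 B7 45.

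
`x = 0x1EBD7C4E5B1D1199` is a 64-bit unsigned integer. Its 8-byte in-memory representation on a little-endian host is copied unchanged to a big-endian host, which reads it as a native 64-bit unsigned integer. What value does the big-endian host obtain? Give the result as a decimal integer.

Stored little-endian, the bytes at ascending addresses are 99 11 1D 5B 4E 7C BD 1E.
Read back as big-endian, the last byte is least significant, giving 0x99111D5B4E7CBD1E.
0x99111D5B4E7CBD1E = 11029629240403082526.

11029629240403082526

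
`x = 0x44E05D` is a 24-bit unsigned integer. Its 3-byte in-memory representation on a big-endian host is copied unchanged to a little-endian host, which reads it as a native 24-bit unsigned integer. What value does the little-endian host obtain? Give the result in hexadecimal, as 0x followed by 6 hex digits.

0x5DE044

Stored big-endian, the bytes at ascending addresses are 44 E0 5D.
Read back as little-endian, the first byte is least significant, giving 0x5DE044.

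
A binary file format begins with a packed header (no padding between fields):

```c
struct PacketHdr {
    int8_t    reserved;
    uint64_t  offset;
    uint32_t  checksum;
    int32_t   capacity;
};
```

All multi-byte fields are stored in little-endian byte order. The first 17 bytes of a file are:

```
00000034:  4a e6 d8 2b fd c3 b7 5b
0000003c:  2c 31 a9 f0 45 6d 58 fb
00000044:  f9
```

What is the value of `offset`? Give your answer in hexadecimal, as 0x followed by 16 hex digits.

0x2C5BB7C3FD2BD8E6

`offset` follows `reserved` (1 byte), so it starts at byte offset 1 and occupies 8 bytes.
Bytes at offsets 1..8: E6 D8 2B FD C3 B7 5B 2C.
In little-endian order the low byte comes first in memory.
Reassemble most-significant byte first: 2C 5B B7 C3 FD 2B D8 E6 → 0x2C5BB7C3FD2BD8E6.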